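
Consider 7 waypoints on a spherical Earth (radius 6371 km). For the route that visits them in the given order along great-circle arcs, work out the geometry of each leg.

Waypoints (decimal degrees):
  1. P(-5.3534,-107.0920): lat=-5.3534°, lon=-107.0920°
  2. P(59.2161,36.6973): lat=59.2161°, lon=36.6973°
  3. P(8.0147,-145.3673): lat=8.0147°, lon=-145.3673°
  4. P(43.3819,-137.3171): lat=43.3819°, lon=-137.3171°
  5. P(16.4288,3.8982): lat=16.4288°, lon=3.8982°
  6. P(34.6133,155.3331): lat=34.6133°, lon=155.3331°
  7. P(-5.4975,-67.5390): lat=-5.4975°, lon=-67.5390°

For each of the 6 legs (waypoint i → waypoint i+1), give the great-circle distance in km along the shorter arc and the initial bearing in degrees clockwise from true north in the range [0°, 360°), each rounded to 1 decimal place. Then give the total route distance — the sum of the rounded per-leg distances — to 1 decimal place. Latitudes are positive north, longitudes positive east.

Leg 1: dist=13279.6 km, bearing=20.3°
Leg 2: dist=12537.1 km, bearing=2.2°
Leg 3: dist=4010.1 km, bearing=10.0°
Leg 4: dist=12279.8 km, bearing=39.9°
Leg 5: dist=13586.4 km, bearing=27.7°
Leg 6: dist=14555.9 km, bearing=63.6°
Total: 70248.9 km

Leg 1: φ1=-0.0934345, φ2=1.0335159, Δφ=1.1269504, Δλ=2.5095967 rad; a=sin²(Δφ/2)+cosφ1·cosφ2·sin²(Δλ/2)=0.7456494858; c=2·atan2(√a, √(1-a))=2.084376825; dist=6371·c=13279.565 ≈ 13279.6 km; running total=13279.6 km
Leg 1 bearing: y=sinΔλ·cosφ2=0.30234998, x=cosφ1·sinφ2-sinφ1·cosφ2·cosΔλ=0.81682912; θ=atan2(y, x)=20.3121° ≈ 20.3°
Leg 2: φ1=1.0335159, φ2=0.1398829, Δφ=-0.8936330, Δλ=-3.1776267 rad; a=sin²(Δφ/2)+cosφ1·cosφ2·sin²(Δλ/2)=0.6933454891; c=2·atan2(√a, √(1-a))=1.967837062; dist=6371·c=12537.090 ≈ 12537.1 km; running total=25816.7 km
Leg 2 bearing: y=sinΔλ·cosφ2=0.03567438, x=cosφ1·sinφ2-sinφ1·cosφ2·cosΔλ=0.92151909; θ=atan2(y, x)=2.2170° ≈ 2.2°
Leg 3: φ1=0.1398829, φ2=0.7571570, Δφ=0.6172741, Δλ=0.1405025 rad; a=sin²(Δφ/2)+cosφ1·cosφ2·sin²(Δλ/2)=0.0958163740; c=2·atan2(√a, √(1-a))=0.629423099; dist=6371·c=4010.055 ≈ 4010.1 km; running total=29826.8 km
Leg 3 bearing: y=sinΔλ·cosφ2=0.10178040, x=cosφ1·sinφ2-sinφ1·cosφ2·cosΔλ=0.57981302; θ=atan2(y, x)=9.9563° ≈ 10.0°
Leg 4: φ1=0.7571570, φ2=0.2867367, Δφ=-0.4704203, Δλ=2.4646719 rad; a=sin²(Δφ/2)+cosφ1·cosφ2·sin²(Δλ/2)=0.6745738211; c=2·atan2(√a, √(1-a))=1.927457675; dist=6371·c=12279.833 ≈ 12279.8 km; running total=42106.6 km
Leg 4 bearing: y=sinΔλ·cosφ2=0.60082115, x=cosφ1·sinφ2-sinφ1·cosφ2·cosΔλ=0.71910352; θ=atan2(y, x)=39.8792° ≈ 39.9°
Leg 5: φ1=0.2867367, φ2=0.6041160, Δφ=0.3173794, Δλ=2.6430376 rad; a=sin²(Δφ/2)+cosφ1·cosφ2·sin²(Δλ/2)=0.7663293232; c=2·atan2(√a, √(1-a))=2.132535180; dist=6371·c=13586.382 ≈ 13586.4 km; running total=55693.0 km
Leg 5 bearing: y=sinΔλ·cosφ2=0.39352536, x=cosφ1·sinφ2-sinφ1·cosφ2·cosΔλ=0.74927469; θ=atan2(y, x)=27.7088° ≈ 27.7°
Leg 6: φ1=0.6041160, φ2=-0.0959495, Δφ=-0.7000655, Δλ=-3.8898520 rad; a=sin²(Δφ/2)+cosφ1·cosφ2·sin²(Δλ/2)=0.8274018053; c=2·atan2(√a, √(1-a))=2.284719075; dist=6371·c=14555.945 ≈ 14555.9 km; running total=70248.9 km
Leg 6 bearing: y=sinΔλ·cosφ2=0.67723466, x=cosφ1·sinφ2-sinφ1·cosφ2·cosΔλ=0.33553754; θ=atan2(y, x)=63.6438° ≈ 63.6°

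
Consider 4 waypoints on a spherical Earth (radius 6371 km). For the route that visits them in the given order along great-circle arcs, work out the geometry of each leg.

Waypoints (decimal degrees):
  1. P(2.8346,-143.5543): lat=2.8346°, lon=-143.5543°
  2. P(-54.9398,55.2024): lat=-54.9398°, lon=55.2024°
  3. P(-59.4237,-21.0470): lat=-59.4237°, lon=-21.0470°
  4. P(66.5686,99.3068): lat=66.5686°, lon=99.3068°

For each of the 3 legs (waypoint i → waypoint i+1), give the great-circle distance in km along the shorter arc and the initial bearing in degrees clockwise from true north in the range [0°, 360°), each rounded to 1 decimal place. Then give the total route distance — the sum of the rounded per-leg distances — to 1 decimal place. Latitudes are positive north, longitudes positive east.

Leg 1: dist=13978.8 km, bearing=193.1°
Leg 2: dist=4366.5 km, bearing=231.3°
Leg 3: dist=17029.3 km, bearing=49.4°
Total: 35374.6 km

Leg 1: φ1=0.0494731, φ2=-0.9588804, Δφ=-1.0083535, Δλ=3.4689588 rad; a=sin²(Δφ/2)+cosφ1·cosφ2·sin²(Δλ/2)=0.7918720136; c=2·atan2(√a, √(1-a))=2.194128640; dist=6371·c=13978.794 ≈ 13978.8 km; running total=13978.8 km
Leg 1 bearing: y=sinΔλ·cosφ2=-0.18471026, x=cosφ1·sinφ2-sinφ1·cosφ2·cosΔλ=-0.79064849; θ=atan2(y, x)=-166.8505° <0 so +360° → 193.1495° ≈ 193.1°
Leg 2: φ1=-0.9588804, φ2=-1.0371392, Δφ=-0.0782588, Δλ=-1.3308031 rad; a=sin²(Δφ/2)+cosφ1·cosφ2·sin²(Δλ/2)=0.1129058201; c=2·atan2(√a, √(1-a))=0.685364542; dist=6371·c=4366.457 ≈ 4366.5 km; running total=18345.3 km
Leg 2 bearing: y=sinΔλ·cosφ2=-0.49410620, x=cosφ1·sinφ2-sinφ1·cosφ2·cosΔλ=-0.39559000; θ=atan2(y, x)=-128.6814° <0 so +360° → 231.3186° ≈ 231.3°
Leg 3: φ1=-1.0371392, φ2=1.1618412, Δφ=2.1989805, Δλ=2.1005701 rad; a=sin²(Δφ/2)+cosφ1·cosφ2·sin²(Δλ/2)=0.9460875000; c=2·atan2(√a, √(1-a))=2.672934081; dist=6371·c=17029.263 ≈ 17029.3 km; running total=35374.6 km
Leg 3 bearing: y=sinΔλ·cosφ2=0.34314139, x=cosφ1·sinφ2-sinφ1·cosφ2·cosΔλ=0.29373076; θ=atan2(y, x)=49.4363° ≈ 49.4°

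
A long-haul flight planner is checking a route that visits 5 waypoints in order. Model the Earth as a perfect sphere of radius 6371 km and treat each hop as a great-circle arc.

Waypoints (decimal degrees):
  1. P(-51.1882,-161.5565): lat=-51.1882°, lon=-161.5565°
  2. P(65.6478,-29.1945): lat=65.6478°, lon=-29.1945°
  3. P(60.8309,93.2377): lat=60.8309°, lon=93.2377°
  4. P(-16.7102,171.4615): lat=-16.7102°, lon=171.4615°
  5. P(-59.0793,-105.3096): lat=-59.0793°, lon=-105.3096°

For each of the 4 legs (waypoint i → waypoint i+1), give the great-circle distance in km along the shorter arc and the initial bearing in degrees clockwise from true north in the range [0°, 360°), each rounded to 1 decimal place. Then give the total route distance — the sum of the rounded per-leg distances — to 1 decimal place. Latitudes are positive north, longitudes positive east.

Leg 1: φ1=-0.8934026, φ2=1.1457703, Δφ=2.0391729, Δλ=2.3101527 rad; a=sin²(Δφ/2)+cosφ1·cosφ2·sin²(Δλ/2)=0.9420115592; c=2·atan2(√a, √(1-a))=2.655196350; dist=6371·c=16916.256 ≈ 16916.3 km; running total=16916.3 km
Leg 1 bearing: y=sinΔλ·cosφ2=0.30468236, x=cosφ1·sinφ2-sinφ1·cosφ2·cosΔλ=0.35450216; θ=atan2(y, x)=40.6779° ≈ 40.7°
Leg 2: φ1=1.1457703, φ2=1.0616995, Δφ=-0.0840708, Δλ=2.1368450 rad; a=sin²(Δφ/2)+cosφ1·cosφ2·sin²(Δλ/2)=0.1561427842; c=2·atan2(√a, √(1-a))=0.812460235; dist=6371·c=5176.184 ≈ 5176.2 km; running total=22092.5 km
Leg 2 bearing: y=sinΔλ·cosφ2=0.41136915, x=cosφ1·sinφ2-sinφ1·cosφ2·cosΔλ=0.59818415; θ=atan2(y, x)=34.5162° ≈ 34.5°
Leg 3: φ1=1.0616995, φ2=-0.2916480, Δφ=-1.3533475, Δλ=1.3652629 rad; a=sin²(Δφ/2)+cosφ1·cosφ2·sin²(Δλ/2)=0.5778987104; c=2·atan2(√a, √(1-a))=1.727231007; dist=6371·c=11004.189 ≈ 11004.2 km; running total=33096.7 km
Leg 3 bearing: y=sinΔλ·cosφ2=0.93761239, x=cosφ1·sinφ2-sinφ1·cosφ2·cosΔλ=-0.31082176; θ=atan2(y, x)=108.3405° ≈ 108.3°
Leg 4: φ1=-0.2916480, φ2=-1.0311283, Δφ=-0.7394803, Δλ=-4.8305670 rad; a=sin²(Δφ/2)+cosφ1·cosφ2·sin²(Δλ/2)=0.3476534167; c=2·atan2(√a, √(1-a))=1.261180066; dist=6371·c=8034.978 ≈ 8035.0 km; running total=41131.7 km
Leg 4 bearing: y=sinΔλ·cosφ2=0.51026716, x=cosφ1·sinφ2-sinφ1·cosφ2·cosΔλ=-0.80423224; θ=atan2(y, x)=147.6058° ≈ 147.6°

Leg 1: dist=16916.3 km, bearing=40.7°
Leg 2: dist=5176.2 km, bearing=34.5°
Leg 3: dist=11004.2 km, bearing=108.3°
Leg 4: dist=8035.0 km, bearing=147.6°
Total: 41131.7 km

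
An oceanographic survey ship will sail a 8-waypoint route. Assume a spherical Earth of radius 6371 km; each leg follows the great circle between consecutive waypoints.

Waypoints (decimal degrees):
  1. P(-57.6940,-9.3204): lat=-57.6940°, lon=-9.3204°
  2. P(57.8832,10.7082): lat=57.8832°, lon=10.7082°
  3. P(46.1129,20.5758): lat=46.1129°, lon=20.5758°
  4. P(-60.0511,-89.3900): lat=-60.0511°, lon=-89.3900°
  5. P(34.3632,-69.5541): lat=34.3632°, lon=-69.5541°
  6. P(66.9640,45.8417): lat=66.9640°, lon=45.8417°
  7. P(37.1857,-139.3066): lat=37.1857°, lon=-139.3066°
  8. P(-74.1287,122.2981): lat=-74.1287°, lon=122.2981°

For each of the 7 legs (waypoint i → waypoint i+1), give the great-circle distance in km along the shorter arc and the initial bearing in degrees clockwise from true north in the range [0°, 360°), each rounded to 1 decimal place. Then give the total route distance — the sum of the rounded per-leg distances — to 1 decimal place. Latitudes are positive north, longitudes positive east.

Leg 1: dist=12973.5 km, bearing=11.8°
Leg 2: dist=1469.4 km, bearing=148.7°
Leg 3: dist=15340.1 km, bearing=224.5°
Leg 4: dist=10654.8 km, bearing=16.4°
Leg 5: dist=7518.0 km, bearing=22.5°
Leg 6: dist=8425.9 km, bearing=4.2°
Leg 7: dist=14212.8 km, bearing=200.0°
Total: 70594.5 km

Leg 1: φ1=-1.0069503, φ2=1.0102524, Δφ=2.0172027, Δλ=0.3495650 rad; a=sin²(Δφ/2)+cosφ1·cosφ2·sin²(Δλ/2)=0.7244553768; c=2·atan2(√a, √(1-a))=2.036342318; dist=6371·c=12973.537 ≈ 12973.5 km; running total=12973.5 km
Leg 1 bearing: y=sinΔλ·cosφ2=0.18208332, x=cosφ1·sinφ2-sinφ1·cosφ2·cosΔλ=0.87482844; θ=atan2(y, x)=11.7575° ≈ 11.8°
Leg 2: φ1=1.0102524, φ2=0.8048219, Δφ=-0.2054305, Δλ=0.1722221 rad; a=sin²(Δφ/2)+cosφ1·cosφ2·sin²(Δλ/2)=0.0132395263; c=2·atan2(√a, √(1-a))=0.230637124; dist=6371·c=1469.389 ≈ 1469.4 km; running total=14442.9 km
Leg 2 bearing: y=sinΔλ·cosφ2=0.11880186, x=cosφ1·sinφ2-sinφ1·cosφ2·cosΔλ=-0.19530254; θ=atan2(y, x)=148.6880° ≈ 148.7°
Leg 3: φ1=0.8048219, φ2=-1.0480894, Δφ=-1.8529113, Δλ=-1.9192653 rad; a=sin²(Δφ/2)+cosφ1·cosφ2·sin²(Δλ/2)=0.8713227606; c=2·atan2(√a, √(1-a))=2.407808478; dist=6371·c=15340.148 ≈ 15340.1 km; running total=29783.0 km
Leg 3 bearing: y=sinΔλ·cosφ2=-0.46922216, x=cosφ1·sinφ2-sinφ1·cosφ2·cosΔλ=-0.47781607; θ=atan2(y, x)=-135.5199° <0 so +360° → 224.4801° ≈ 224.5°
Leg 4: φ1=-1.0480894, φ2=0.5997510, Δφ=1.6478404, Δλ=0.3462018 rad; a=sin²(Δφ/2)+cosφ1·cosφ2·sin²(Δλ/2)=0.5507092352; c=2·atan2(√a, √(1-a))=1.672389467; dist=6371·c=10654.793 ≈ 10654.8 km; running total=40437.8 km
Leg 4 bearing: y=sinΔλ·cosφ2=0.28010668, x=cosφ1·sinφ2-sinφ1·cosφ2·cosΔλ=0.95459653; θ=atan2(y, x)=16.3532° ≈ 16.4°
Leg 5: φ1=0.5997510, φ2=1.1687423, Δφ=0.5689913, Δλ=2.0140367 rad; a=sin²(Δφ/2)+cosφ1·cosφ2·sin²(Δλ/2)=0.3095517612; c=2·atan2(√a, √(1-a))=1.180030658; dist=6371·c=7517.975 ≈ 7518.0 km; running total=47955.8 km
Leg 5 bearing: y=sinΔλ·cosφ2=0.35349591, x=cosφ1·sinφ2-sinφ1·cosφ2·cosΔλ=0.85437610; θ=atan2(y, x)=22.4772° ≈ 22.5°
Leg 6: φ1=1.1687423, φ2=0.6490129, Δφ=-0.5197294, Δλ=-3.2314474 rad; a=sin²(Δφ/2)+cosφ1·cosφ2·sin²(Δλ/2)=0.3771430603; c=2·atan2(√a, √(1-a))=1.322540245; dist=6371·c=8425.904 ≈ 8425.9 km; running total=56381.7 km
Leg 6 bearing: y=sinΔλ·cosφ2=0.07148929, x=cosφ1·sinφ2-sinφ1·cosφ2·cosΔλ=0.96670263; θ=atan2(y, x)=4.2294° ≈ 4.2°
Leg 7: φ1=0.6490129, φ2=-1.2937899, Δφ=-1.9428028, Δλ=4.5658634 rad; a=sin²(Δφ/2)+cosφ1·cosφ2·sin²(Δλ/2)=0.8065848231; c=2·atan2(√a, √(1-a))=2.230863157; dist=6371·c=14212.829 ≈ 14212.8 km; running total=70594.5 km
Leg 7 bearing: y=sinΔλ·cosφ2=-0.27054694, x=cosφ1·sinφ2-sinφ1·cosφ2·cosΔλ=-0.74217743; θ=atan2(y, x)=-159.9716° <0 so +360° → 200.0284° ≈ 200.0°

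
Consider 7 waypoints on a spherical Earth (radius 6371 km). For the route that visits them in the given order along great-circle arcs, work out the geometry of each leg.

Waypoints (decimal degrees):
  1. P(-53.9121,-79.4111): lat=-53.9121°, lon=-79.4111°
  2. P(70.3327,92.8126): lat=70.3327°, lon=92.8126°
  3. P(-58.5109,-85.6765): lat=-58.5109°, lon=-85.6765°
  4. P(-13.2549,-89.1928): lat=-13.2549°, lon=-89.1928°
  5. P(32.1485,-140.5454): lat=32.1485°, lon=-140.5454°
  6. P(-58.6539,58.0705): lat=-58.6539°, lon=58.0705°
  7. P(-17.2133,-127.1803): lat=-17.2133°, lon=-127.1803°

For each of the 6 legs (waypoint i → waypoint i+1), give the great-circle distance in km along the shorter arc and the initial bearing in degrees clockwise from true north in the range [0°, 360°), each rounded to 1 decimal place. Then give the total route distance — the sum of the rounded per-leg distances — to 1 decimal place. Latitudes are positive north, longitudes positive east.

Leg 1: dist=18148.6 km, bearing=9.1°
Leg 2: dist=18698.7 km, bearing=356.2°
Leg 3: dist=5040.8 km, bearing=355.2°
Leg 4: dist=7436.6 km, bearing=314.0°
Leg 5: dist=16754.2 km, bearing=199.8°
Leg 6: dist=11565.3 km, bearing=174.8°
Total: 77644.2 km

Leg 1: φ1=-0.9409437, φ2=1.2275372, Δφ=2.1684808, Δλ=3.0058706 rad; a=sin²(Δφ/2)+cosφ1·cosφ2·sin²(Δλ/2)=0.9786946762; c=2·atan2(√a, √(1-a))=2.848619122; dist=6371·c=18148.552 ≈ 18148.6 km; running total=18148.6 km
Leg 1 bearing: y=sinΔλ·cosφ2=0.04553822, x=cosφ1·sinφ2-sinφ1·cosφ2·cosΔλ=0.28518748; θ=atan2(y, x)=9.0723° ≈ 9.1°
Leg 2: φ1=1.2275372, φ2=-1.0212079, Δφ=-2.2487450, Δλ=-3.1152225 rad; a=sin²(Δφ/2)+cosφ1·cosφ2·sin²(Δλ/2)=0.9893641956; c=2·atan2(√a, √(1-a))=2.934965196; dist=6371·c=18698.663 ≈ 18698.7 km; running total=36847.3 km
Leg 2 bearing: y=sinΔλ·cosφ2=-0.01377251, x=cosφ1·sinφ2-sinφ1·cosφ2·cosΔλ=0.20469747; θ=atan2(y, x)=-3.8492° <0 so +360° → 356.1508° ≈ 356.2°
Leg 3: φ1=-1.0212079, φ2=-0.2313416, Δφ=0.7898662, Δλ=-0.0613710 rad; a=sin²(Δφ/2)+cosφ1·cosφ2·sin²(Δλ/2)=0.1485084042; c=2·atan2(√a, √(1-a))=0.791212927; dist=6371·c=5040.818 ≈ 5040.8 km; running total=41888.1 km
Leg 3 bearing: y=sinΔλ·cosφ2=-0.05969858, x=cosφ1·sinφ2-sinφ1·cosφ2·cosΔλ=0.70869649; θ=atan2(y, x)=-4.8151° <0 so +360° → 355.1849° ≈ 355.2°
Leg 4: φ1=-0.2313416, φ2=0.5610972, Δφ=0.7924388, Δλ=-0.8962719 rad; a=sin²(Δφ/2)+cosφ1·cosφ2·sin²(Δλ/2)=0.3036617285; c=2·atan2(√a, √(1-a))=1.167256227; dist=6371·c=7436.589 ≈ 7436.6 km; running total=49324.7 km
Leg 4 bearing: y=sinΔλ·cosφ2=-0.66125413, x=cosφ1·sinφ2-sinφ1·cosφ2·cosΔλ=0.63917768; θ=atan2(y, x)=-45.9726° <0 so +360° → 314.0274° ≈ 314.0°
Leg 5: φ1=0.5610972, φ2=-1.0237037, Δφ=-1.5848008, Δλ=3.4665014 rad; a=sin²(Δφ/2)+cosφ1·cosφ2·sin²(Δλ/2)=0.9359241032; c=2·atan2(√a, √(1-a))=2.629759640; dist=6371·c=16754.199 ≈ 16754.2 km; running total=66078.9 km
Leg 5 bearing: y=sinΔλ·cosφ2=-0.16606150, x=cosφ1·sinφ2-sinφ1·cosφ2·cosΔλ=-0.46076489; θ=atan2(y, x)=-160.1806° <0 so +360° → 199.8194° ≈ 199.8°
Leg 6: φ1=-1.0237037, φ2=-0.3004288, Δφ=0.7232749, Δλ=-3.2332364 rad; a=sin²(Δφ/2)+cosφ1·cosφ2·sin²(Δλ/2)=0.6210425000; c=2·atan2(√a, √(1-a))=1.815310523; dist=6371·c=11565.343 ≈ 11565.3 km; running total=77644.2 km
Leg 6 bearing: y=sinΔλ·cosφ2=0.08741651, x=cosφ1·sinφ2-sinφ1·cosφ2·cosΔλ=-0.96630906; θ=atan2(y, x)=174.8308° ≈ 174.8°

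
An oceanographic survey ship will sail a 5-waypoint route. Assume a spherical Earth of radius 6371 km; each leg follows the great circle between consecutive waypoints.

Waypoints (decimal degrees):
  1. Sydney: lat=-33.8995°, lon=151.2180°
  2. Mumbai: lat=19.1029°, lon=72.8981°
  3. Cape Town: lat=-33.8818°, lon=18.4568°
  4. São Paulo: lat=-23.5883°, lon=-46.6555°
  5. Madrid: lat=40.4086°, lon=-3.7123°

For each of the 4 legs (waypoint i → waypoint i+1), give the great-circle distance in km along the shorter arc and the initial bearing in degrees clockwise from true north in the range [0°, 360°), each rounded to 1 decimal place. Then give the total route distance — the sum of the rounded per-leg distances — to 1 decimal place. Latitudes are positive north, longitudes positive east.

Leg 1: dist=10158.9 km, bearing=292.2°
Leg 2: dist=8240.9 km, bearing=224.6°
Leg 3: dist=6348.5 km, bearing=262.0°
Leg 4: dist=8388.3 km, bearing=32.4°
Total: 33136.6 km

Leg 1: φ1=-0.5916579, φ2=0.3334085, Δφ=0.9250664, Δλ=-1.3669401 rad; a=sin²(Δφ/2)+cosφ1·cosφ2·sin²(Δλ/2)=0.5118735647; c=2·atan2(√a, √(1-a))=1.594545689; dist=6371·c=10158.851 ≈ 10158.9 km; running total=10158.9 km
Leg 1 bearing: y=sinΔλ·cosφ2=-0.92536581, x=cosφ1·sinφ2-sinφ1·cosφ2·cosΔλ=0.37833080; θ=atan2(y, x)=-67.7631° <0 so +360° → 292.2369° ≈ 292.2°
Leg 2: φ1=0.3334085, φ2=-0.5913490, Δφ=-0.9247575, Δλ=-0.9501799 rad; a=sin²(Δφ/2)+cosφ1·cosφ2·sin²(Δλ/2)=0.3631224044; c=2·atan2(√a, √(1-a))=1.293501113; dist=6371·c=8240.896 ≈ 8240.9 km; running total=18399.8 km
Leg 2 bearing: y=sinΔλ·cosφ2=-0.67537582, x=cosφ1·sinφ2-sinφ1·cosφ2·cosΔλ=-0.68478142; θ=atan2(y, x)=-135.3962° <0 so +360° → 224.6038° ≈ 224.6°
Leg 3: φ1=-0.5913490, φ2=-0.4116935, Δφ=0.1796555, Δλ=-1.1364240 rad; a=sin²(Δφ/2)+cosφ1·cosφ2·sin²(Δλ/2)=0.2283659061; c=2·atan2(√a, √(1-a))=0.996471356; dist=6371·c=6348.519 ≈ 6348.5 km; running total=24748.3 km
Leg 3 bearing: y=sinΔλ·cosφ2=-0.83133828, x=cosφ1·sinφ2-sinφ1·cosφ2·cosΔλ=-0.11720214; θ=atan2(y, x)=-98.0247° <0 so +360° → 261.9753° ≈ 262.0°
Leg 4: φ1=-0.4116935, φ2=0.7052631, Δφ=1.1169566, Δλ=0.7495002 rad; a=sin²(Δφ/2)+cosφ1·cosφ2·sin²(Δλ/2)=0.3742875068; c=2·atan2(√a, √(1-a))=1.316644072; dist=6371·c=8388.339 ≈ 8388.3 km; running total=33136.6 km
Leg 4 bearing: y=sinΔλ·cosφ2=0.51874921, x=cosφ1·sinφ2-sinφ1·cosφ2·cosΔλ=0.81711978; θ=atan2(y, x)=32.4095° ≈ 32.4°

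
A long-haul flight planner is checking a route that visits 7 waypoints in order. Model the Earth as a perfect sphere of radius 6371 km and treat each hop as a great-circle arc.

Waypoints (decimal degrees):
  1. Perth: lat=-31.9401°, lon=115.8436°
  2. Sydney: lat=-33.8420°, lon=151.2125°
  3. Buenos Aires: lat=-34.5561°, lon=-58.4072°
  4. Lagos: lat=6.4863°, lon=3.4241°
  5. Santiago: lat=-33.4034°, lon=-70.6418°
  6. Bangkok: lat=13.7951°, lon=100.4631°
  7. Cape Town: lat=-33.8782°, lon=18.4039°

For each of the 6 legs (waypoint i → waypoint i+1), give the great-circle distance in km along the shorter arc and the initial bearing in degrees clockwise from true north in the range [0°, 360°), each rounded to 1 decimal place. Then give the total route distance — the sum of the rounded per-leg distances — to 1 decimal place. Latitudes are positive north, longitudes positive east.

Leg 1: φ1=-0.5574599, φ2=-0.5906543, Δφ=-0.0331944, Δλ=0.6173038 rad; a=sin²(Δφ/2)+cosφ1·cosφ2·sin²(Δλ/2)=0.0653162772; c=2·atan2(√a, √(1-a))=0.516875495; dist=6371·c=3293.014 ≈ 3293.0 km; running total=3293.0 km
Leg 1 bearing: y=sinΔλ·cosφ2=0.48076975, x=cosφ1·sinφ2-sinφ1·cosφ2·cosΔλ=-0.11428340; θ=atan2(y, x)=103.3716° ≈ 103.4°
Leg 2: φ1=-0.5906543, φ2=-0.6031177, Δφ=-0.0124634, Δλ=-3.6585539 rad; a=sin²(Δφ/2)+cosφ1·cosφ2·sin²(Δλ/2)=0.6393843194; c=2·atan2(√a, √(1-a))=1.853308007; dist=6371·c=11807.425 ≈ 11807.4 km; running total=15100.4 km
Leg 2 bearing: y=sinΔλ·cosφ2=0.40704249, x=cosφ1·sinφ2-sinφ1·cosφ2·cosΔλ=-0.86983013; θ=atan2(y, x)=154.9225° ≈ 154.9°
Leg 3: φ1=-0.6031177, φ2=0.1132073, Δφ=0.7163250, Δλ=1.0791598 rad; a=sin²(Δφ/2)+cosφ1·cosφ2·sin²(Δλ/2)=0.3388907813; c=2·atan2(√a, √(1-a))=1.242724348; dist=6371·c=7917.397 ≈ 7917.4 km; running total=23017.8 km
Leg 3 bearing: y=sinΔλ·cosφ2=0.87591850, x=cosφ1·sinφ2-sinφ1·cosφ2·cosΔλ=0.35908503; θ=atan2(y, x)=67.7087° ≈ 67.7°
Leg 4: φ1=0.1132073, φ2=-0.5829993, Δφ=-0.6962066, Δλ=-1.2926938 rad; a=sin²(Δφ/2)+cosφ1·cosφ2·sin²(Δλ/2)=0.4172374566; c=2·atan2(√a, √(1-a))=1.404505908; dist=6371·c=8948.107 ≈ 8948.1 km; running total=31965.9 km
Leg 4 bearing: y=sinΔλ·cosφ2=-0.80274000, x=cosφ1·sinφ2-sinφ1·cosφ2·cosΔλ=-0.57289609; θ=atan2(y, x)=-125.5145° <0 so +360° → 234.4855° ≈ 234.5°
Leg 5: φ1=-0.5829993, φ2=0.2407699, Δφ=0.8237692, Δλ=2.9863439 rad; a=sin²(Δφ/2)+cosφ1·cosφ2·sin²(Δλ/2)=0.9661291091; c=2·atan2(√a, √(1-a))=2.771401538; dist=6371·c=17656.599 ≈ 17656.6 km; running total=49622.5 km
Leg 5 bearing: y=sinΔλ·cosφ2=0.15016566, x=cosφ1·sinφ2-sinφ1·cosφ2·cosΔλ=-0.32915785; θ=atan2(y, x)=155.4770° ≈ 155.5°
Leg 6: φ1=0.2407699, φ2=-0.5912861, Δφ=-0.8320561, Δλ=-1.4322032 rad; a=sin²(Δφ/2)+cosφ1·cosφ2·sin²(Δλ/2)=0.5107661398; c=2·atan2(√a, √(1-a))=1.592330271; dist=6371·c=10144.736 ≈ 10144.7 km; running total=59767.2 km
Leg 6 bearing: y=sinΔλ·cosφ2=-0.82226370, x=cosφ1·sinφ2-sinφ1·cosφ2·cosΔλ=-0.56869920; θ=atan2(y, x)=-124.6688° <0 so +360° → 235.3312° ≈ 235.3°

Leg 1: dist=3293.0 km, bearing=103.4°
Leg 2: dist=11807.4 km, bearing=154.9°
Leg 3: dist=7917.4 km, bearing=67.7°
Leg 4: dist=8948.1 km, bearing=234.5°
Leg 5: dist=17656.6 km, bearing=155.5°
Leg 6: dist=10144.7 km, bearing=235.3°
Total: 59767.2 km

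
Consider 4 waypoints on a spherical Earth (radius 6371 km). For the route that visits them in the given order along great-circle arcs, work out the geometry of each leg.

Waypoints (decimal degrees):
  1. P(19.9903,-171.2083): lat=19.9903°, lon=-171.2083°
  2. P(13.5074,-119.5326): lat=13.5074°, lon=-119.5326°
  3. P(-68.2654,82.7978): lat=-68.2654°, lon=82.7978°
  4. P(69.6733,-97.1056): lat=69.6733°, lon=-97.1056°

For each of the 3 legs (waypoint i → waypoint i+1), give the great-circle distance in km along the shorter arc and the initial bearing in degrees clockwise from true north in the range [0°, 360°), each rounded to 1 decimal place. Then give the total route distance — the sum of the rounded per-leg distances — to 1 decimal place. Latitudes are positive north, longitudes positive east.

Leg 1: φ1=0.3488966, φ2=0.2357486, Δφ=-0.1131480, Δλ=0.9019111 rad; a=sin²(Δφ/2)+cosφ1·cosφ2·sin²(Δλ/2)=0.1767599068; c=2·atan2(√a, √(1-a))=0.867834503; dist=6371·c=5528.974 ≈ 5529.0 km; running total=5529.0 km
Leg 1 bearing: y=sinΔλ·cosφ2=0.76281361, x=cosφ1·sinφ2-sinφ1·cosφ2·cosΔλ=0.01337009; θ=atan2(y, x)=88.9959° ≈ 89.0°
Leg 2: φ1=0.2357486, φ2=-1.1914560, Δφ=-1.4272046, Δλ=3.5313317 rad; a=sin²(Δφ/2)+cosφ1·cosφ2·sin²(Δλ/2)=0.7750146296; c=2·atan2(√a, √(1-a))=2.153195599; dist=6371·c=13718.009 ≈ 13718.0 km; running total=19247.0 km
Leg 2 bearing: y=sinΔλ·cosφ2=-0.14069733, x=cosφ1·sinφ2-sinφ1·cosφ2·cosΔλ=-0.82320840; θ=atan2(y, x)=-170.3011° <0 so +360° → 189.6989° ≈ 189.7°
Leg 3: φ1=-1.1914560, φ2=1.2160285, Δφ=2.4074845, Δλ=-3.1399067 rad; a=sin²(Δφ/2)+cosφ1·cosφ2·sin²(Δλ/2)=0.9998489644; c=2·atan2(√a, √(1-a))=3.117012723; dist=6371·c=19858.488 ≈ 19858.5 km; running total=39105.5 km
Leg 3 bearing: y=sinΔλ·cosφ2=-0.00058567, x=cosφ1·sinφ2-sinφ1·cosφ2·cosΔλ=0.02457048; θ=atan2(y, x)=-1.3655° <0 so +360° → 358.6345° ≈ 358.6°

Leg 1: dist=5529.0 km, bearing=89.0°
Leg 2: dist=13718.0 km, bearing=189.7°
Leg 3: dist=19858.5 km, bearing=358.6°
Total: 39105.5 km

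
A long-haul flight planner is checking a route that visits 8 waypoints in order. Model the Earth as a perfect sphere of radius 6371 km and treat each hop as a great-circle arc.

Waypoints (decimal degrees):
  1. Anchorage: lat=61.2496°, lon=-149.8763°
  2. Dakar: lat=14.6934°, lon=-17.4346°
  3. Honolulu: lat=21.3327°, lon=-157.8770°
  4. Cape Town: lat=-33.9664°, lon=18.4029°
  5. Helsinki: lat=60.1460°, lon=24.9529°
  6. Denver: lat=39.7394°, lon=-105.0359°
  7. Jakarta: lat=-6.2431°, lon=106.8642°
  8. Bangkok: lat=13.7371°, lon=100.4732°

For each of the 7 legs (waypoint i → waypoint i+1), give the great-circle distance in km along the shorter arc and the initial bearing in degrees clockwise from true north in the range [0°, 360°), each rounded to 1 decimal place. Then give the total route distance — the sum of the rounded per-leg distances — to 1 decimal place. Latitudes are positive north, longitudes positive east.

Leg 1: φ1=1.0690072, φ2=0.2564482, Δφ=-0.8125590, Δλ=2.3115437 rad; a=sin²(Δφ/2)+cosφ1·cosφ2·sin²(Δλ/2)=0.5458006839; c=2·atan2(√a, √(1-a))=1.662526282; dist=6371·c=10591.955 ≈ 10592.0 km; running total=10592.0 km
Leg 1 bearing: y=sinΔλ·cosφ2=0.71383072, x=cosφ1·sinφ2-sinφ1·cosφ2·cosΔλ=0.69430173; θ=atan2(y, x)=45.7946° ≈ 45.8°
Leg 2: φ1=0.2564482, φ2=0.3723259, Δφ=0.1158776, Δλ=-2.4511823 rad; a=sin²(Δφ/2)+cosφ1·cosφ2·sin²(Δλ/2)=0.8012007491; c=2·atan2(√a, √(1-a))=2.217302700; dist=6371·c=14126.436 ≈ 14126.4 km; running total=24718.4 km
Leg 2 bearing: y=sinΔλ·cosφ2=-0.59321880, x=cosφ1·sinφ2-sinφ1·cosφ2·cosΔλ=0.53404483; θ=atan2(y, x)=-48.0049° <0 so +360° → 311.9951° ≈ 312.0°
Leg 3: φ1=0.3723259, φ2=-0.5928255, Δφ=-0.9651514, Δλ=3.0766647 rad; a=sin²(Δφ/2)+cosφ1·cosφ2·sin²(Δλ/2)=0.9870802404; c=2·atan2(√a, √(1-a))=2.913770036; dist=6371·c=18563.629 ≈ 18563.6 km; running total=43282.0 km
Leg 3 bearing: y=sinΔλ·cosφ2=0.05381120, x=cosφ1·sinφ2-sinφ1·cosφ2·cosΔλ=-0.21935294; θ=atan2(y, x)=166.2165° ≈ 166.2°
Leg 4: φ1=-0.5928255, φ2=1.0497457, Δφ=1.6425712, Δλ=0.1143191 rad; a=sin²(Δφ/2)+cosφ1·cosφ2·sin²(Δλ/2)=0.5372040586; c=2·atan2(√a, √(1-a))=1.645273277; dist=6371·c=10482.036 ≈ 10482.0 km; running total=53764.0 km
Leg 4 bearing: y=sinΔλ·cosφ2=0.05678320, x=cosφ1·sinφ2-sinφ1·cosφ2·cosΔλ=0.99560991; θ=atan2(y, x)=3.2642° ≈ 3.3°
Leg 5: φ1=1.0497457, φ2=0.6935834, Δφ=-0.3561624, Δλ=-2.2687326 rad; a=sin²(Δφ/2)+cosφ1·cosφ2·sin²(Δλ/2)=0.3457650874; c=2·atan2(√a, √(1-a))=1.257212335; dist=6371·c=8009.700 ≈ 8009.7 km; running total=61773.7 km
Leg 5 bearing: y=sinΔλ·cosφ2=-0.58915423, x=cosφ1·sinφ2-sinφ1·cosφ2·cosΔλ=0.74682237; θ=atan2(y, x)=-38.2692° <0 so +360° → 321.7308° ≈ 321.7°
Leg 6: φ1=0.6935834, φ2=-0.1089627, Δφ=-0.8025460, Δλ=3.6983544 rad; a=sin²(Δφ/2)+cosφ1·cosφ2·sin²(Δλ/2)=0.8592373764; c=2·atan2(√a, √(1-a))=2.372403299; dist=6371·c=15114.581 ≈ 15114.6 km; running total=76888.3 km
Leg 6 bearing: y=sinΔλ·cosφ2=-0.52530587, x=cosφ1·sinφ2-sinφ1·cosφ2·cosΔλ=0.45590325; θ=atan2(y, x)=-49.0459° <0 so +360° → 310.9541° ≈ 311.0°
Leg 7: φ1=-0.1089627, φ2=0.2397576, Δφ=0.3487203, Δλ=-0.1115440 rad; a=sin²(Δφ/2)+cosφ1·cosφ2·sin²(Δλ/2)=0.0330951294; c=2·atan2(√a, √(1-a))=0.365878723; dist=6371·c=2331.013 ≈ 2331.0 km; running total=79219.3 km
Leg 7 bearing: y=sinΔλ·cosφ2=-0.10812879, x=cosφ1·sinφ2-sinφ1·cosφ2·cosΔλ=0.34103890; θ=atan2(y, x)=-17.5916° <0 so +360° → 342.4084° ≈ 342.4°

Leg 1: dist=10592.0 km, bearing=45.8°
Leg 2: dist=14126.4 km, bearing=312.0°
Leg 3: dist=18563.6 km, bearing=166.2°
Leg 4: dist=10482.0 km, bearing=3.3°
Leg 5: dist=8009.7 km, bearing=321.7°
Leg 6: dist=15114.6 km, bearing=311.0°
Leg 7: dist=2331.0 km, bearing=342.4°
Total: 79219.3 km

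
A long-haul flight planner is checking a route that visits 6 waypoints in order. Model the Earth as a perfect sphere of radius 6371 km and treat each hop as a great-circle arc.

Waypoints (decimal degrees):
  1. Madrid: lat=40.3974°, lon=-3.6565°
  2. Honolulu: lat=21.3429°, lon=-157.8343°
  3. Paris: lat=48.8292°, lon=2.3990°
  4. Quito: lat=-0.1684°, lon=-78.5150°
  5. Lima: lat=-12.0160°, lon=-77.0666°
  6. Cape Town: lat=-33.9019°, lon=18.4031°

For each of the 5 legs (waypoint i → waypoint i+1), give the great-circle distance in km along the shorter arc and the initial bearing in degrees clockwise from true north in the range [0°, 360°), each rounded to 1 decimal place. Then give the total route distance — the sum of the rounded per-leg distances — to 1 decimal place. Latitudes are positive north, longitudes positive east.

Leg 1: dist=12647.7 km, bearing=333.7°
Leg 2: dist=11969.2 km, bearing=13.5°
Leg 3: dist=9358.2 km, bearing=263.0°
Leg 4: dist=1327.1 km, bearing=173.1°
Leg 5: dist=9760.7 km, bearing=124.2°
Total: 45062.9 km

Leg 1: φ1=0.7050676, φ2=0.3725039, Δφ=-0.3325638, Δλ=-2.6909102 rad; a=sin²(Δφ/2)+cosφ1·cosφ2·sin²(Δλ/2)=0.7013206892; c=2·atan2(√a, √(1-a))=1.985196972; dist=6371·c=12647.690 ≈ 12647.7 km; running total=12647.7 km
Leg 1 bearing: y=sinΔλ·cosφ2=-0.40570739, x=cosφ1·sinφ2-sinφ1·cosφ2·cosΔλ=0.82053728; θ=atan2(y, x)=-26.3097° <0 so +360° → 333.6903° ≈ 333.7°
Leg 2: φ1=0.3725039, φ2=0.8522303, Δφ=0.4797264, Δλ=2.7965987 rad; a=sin²(Δφ/2)+cosφ1·cosφ2·sin²(Δλ/2)=0.6515335946; c=2·atan2(√a, √(1-a))=1.878705901; dist=6371·c=11969.235 ≈ 11969.2 km; running total=24616.9 km
Leg 2 bearing: y=sinΔλ·cosφ2=0.22263315, x=cosφ1·sinφ2-sinφ1·cosφ2·cosΔλ=0.92659849; θ=atan2(y, x)=13.5103° ≈ 13.5°
Leg 3: φ1=0.8522303, φ2=-0.0029391, Δφ=-0.8551694, Δλ=-1.4122157 rad; a=sin²(Δφ/2)+cosφ1·cosφ2·sin²(Δλ/2)=0.4491276612; c=2·atan2(√a, √(1-a))=1.468875283; dist=6371·c=9358.204 ≈ 9358.2 km; running total=33975.1 km
Leg 3 bearing: y=sinΔλ·cosφ2=-0.98744816, x=cosφ1·sinφ2-sinφ1·cosφ2·cosΔλ=-0.12080628; θ=atan2(y, x)=-96.9750° <0 so +360° → 263.0250° ≈ 263.0°
Leg 4: φ1=-0.0029391, φ2=-0.2097188, Δφ=-0.2067796, Δλ=0.0252793 rad; a=sin²(Δφ/2)+cosφ1·cosφ2·sin²(Δλ/2)=0.0108076717; c=2·atan2(√a, √(1-a))=0.208296260; dist=6371·c=1327.055 ≈ 1327.1 km; running total=35302.2 km
Leg 4 bearing: y=sinΔλ·cosφ2=0.02472283, x=cosφ1·sinφ2-sinφ1·cosφ2·cosΔλ=-0.20531012; θ=atan2(y, x)=173.1337° ≈ 173.1°
Leg 5: φ1=-0.2097188, φ2=-0.5916998, Δφ=-0.3819810, Δλ=1.6662606 rad; a=sin²(Δφ/2)+cosφ1·cosφ2·sin²(Δλ/2)=0.4806306099; c=2·atan2(√a, √(1-a))=1.532047851; dist=6371·c=9760.677 ≈ 9760.7 km; running total=45062.9 km
Leg 5 bearing: y=sinΔλ·cosφ2=0.82621462, x=cosφ1·sinφ2-sinφ1·cosφ2·cosΔλ=-0.56202199; θ=atan2(y, x)=124.2250° ≈ 124.2°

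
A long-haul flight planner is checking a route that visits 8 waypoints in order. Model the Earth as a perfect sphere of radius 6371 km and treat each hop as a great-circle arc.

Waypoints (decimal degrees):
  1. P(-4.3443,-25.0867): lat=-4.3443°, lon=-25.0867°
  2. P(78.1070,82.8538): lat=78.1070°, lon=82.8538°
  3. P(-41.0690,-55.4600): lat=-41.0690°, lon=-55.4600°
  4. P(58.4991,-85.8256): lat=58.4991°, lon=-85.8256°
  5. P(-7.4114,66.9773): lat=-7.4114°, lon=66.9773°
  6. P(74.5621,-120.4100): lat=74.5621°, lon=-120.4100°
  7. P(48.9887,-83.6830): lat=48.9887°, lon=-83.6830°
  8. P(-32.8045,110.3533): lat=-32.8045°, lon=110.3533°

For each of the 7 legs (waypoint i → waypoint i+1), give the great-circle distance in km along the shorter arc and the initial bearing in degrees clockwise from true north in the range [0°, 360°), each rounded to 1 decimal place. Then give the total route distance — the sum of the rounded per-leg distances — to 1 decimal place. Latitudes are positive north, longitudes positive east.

Leg 1: dist=10885.8 km, bearing=11.4°
Leg 2: dist=15496.9 km, bearing=309.7°
Leg 3: dist=11422.4 km, bearing=344.3°
Leg 4: dist=13878.1 km, bearing=33.5°
Leg 5: dist=12533.1 km, bearing=2.1°
Leg 6: dist=3318.8 km, bearing=128.0°
Leg 7: dist=17871.0 km, bearing=321.9°
Total: 85406.1 km

Leg 1: φ1=-0.0758223, φ2=1.3632243, Δφ=1.4390467, Δλ=1.8839171 rad; a=sin²(Δφ/2)+cosφ1·cosφ2·sin²(Δλ/2)=0.5687106869; c=2·atan2(√a, √(1-a))=1.708653943; dist=6371·c=10885.834 ≈ 10885.8 km; running total=10885.8 km
Leg 1 bearing: y=sinΔλ·cosφ2=0.19606416, x=cosφ1·sinφ2-sinφ1·cosφ2·cosΔλ=0.97091411; θ=atan2(y, x)=11.4166° ≈ 11.4°
Leg 2: φ1=1.3632243, φ2=-0.7167893, Δφ=-2.0800136, Δλ=-2.4140312 rad; a=sin²(Δφ/2)+cosφ1·cosφ2·sin²(Δλ/2)=0.8794479893; c=2·atan2(√a, √(1-a))=2.432412429; dist=6371·c=15496.900 ≈ 15496.9 km; running total=26382.7 km
Leg 2 bearing: y=sinΔλ·cosφ2=-0.50139418, x=cosφ1·sinφ2-sinφ1·cosφ2·cosΔλ=0.41554876; θ=atan2(y, x)=-50.3485° <0 so +360° → 309.6515° ≈ 309.7°
Leg 3: φ1=-0.7167893, φ2=1.0210019, Δφ=1.7377912, Δλ=-0.5299797 rad; a=sin²(Δφ/2)+cosφ1·cosφ2·sin²(Δλ/2)=0.6101301774; c=2·atan2(√a, √(1-a))=1.792877699; dist=6371·c=11422.424 ≈ 11422.4 km; running total=37805.1 km
Leg 3 bearing: y=sinΔλ·cosφ2=-0.26413806, x=cosφ1·sinφ2-sinφ1·cosφ2·cosΔλ=0.93899758; θ=atan2(y, x)=-15.7112° <0 so +360° → 344.2888° ≈ 344.3°
Leg 4: φ1=1.0210019, φ2=-0.1293533, Δφ=-1.1503552, Δλ=2.6669137 rad; a=sin²(Δφ/2)+cosφ1·cosφ2·sin²(Δλ/2)=0.7854217827; c=2·atan2(√a, √(1-a))=2.178329227; dist=6371·c=13878.136 ≈ 13878.1 km; running total=51683.2 km
Leg 4 bearing: y=sinΔλ·cosφ2=0.45323447, x=cosφ1·sinφ2-sinφ1·cosφ2·cosΔλ=0.68462847; θ=atan2(y, x)=33.5052° ≈ 33.5°
Leg 5: φ1=-0.1293533, φ2=1.3013541, Δφ=1.4307075, Δλ=-3.2705254 rad; a=sin²(Δφ/2)+cosφ1·cosφ2·sin²(Δλ/2)=0.6930588124; c=2·atan2(√a, √(1-a))=1.967215426; dist=6371·c=12533.129 ≈ 12533.1 km; running total=64216.3 km
Leg 5 bearing: y=sinΔλ·cosφ2=0.03422607, x=cosφ1·sinφ2-sinφ1·cosφ2·cosΔλ=0.92181438; θ=atan2(y, x)=2.1264° ≈ 2.1°
Leg 6: φ1=1.3013541, φ2=0.8550141, Δφ=-0.4463400, Δλ=0.6410071 rad; a=sin²(Δφ/2)+cosφ1·cosφ2·sin²(Δλ/2)=0.0663208528; c=2·atan2(√a, √(1-a))=0.520926808; dist=6371·c=3318.825 ≈ 3318.8 km; running total=67535.1 km
Leg 6 bearing: y=sinΔλ·cosφ2=0.39241421, x=cosφ1·sinφ2-sinφ1·cosφ2·cosΔλ=-0.30610566; θ=atan2(y, x)=127.9563° ≈ 128.0°
Leg 7: φ1=0.8550141, φ2=-0.5725465, Δφ=-1.4275606, Δλ=3.3865723 rad; a=sin²(Δφ/2)+cosφ1·cosφ2·sin²(Δλ/2)=0.9719511474; c=2·atan2(√a, √(1-a))=2.805050865; dist=6371·c=17870.979 ≈ 17871.0 km; running total=85406.1 km
Leg 7 bearing: y=sinΔλ·cosφ2=-0.20385783, x=cosφ1·sinφ2-sinφ1·cosφ2·cosΔλ=0.25978923; θ=atan2(y, x)=-38.1214° <0 so +360° → 321.8786° ≈ 321.9°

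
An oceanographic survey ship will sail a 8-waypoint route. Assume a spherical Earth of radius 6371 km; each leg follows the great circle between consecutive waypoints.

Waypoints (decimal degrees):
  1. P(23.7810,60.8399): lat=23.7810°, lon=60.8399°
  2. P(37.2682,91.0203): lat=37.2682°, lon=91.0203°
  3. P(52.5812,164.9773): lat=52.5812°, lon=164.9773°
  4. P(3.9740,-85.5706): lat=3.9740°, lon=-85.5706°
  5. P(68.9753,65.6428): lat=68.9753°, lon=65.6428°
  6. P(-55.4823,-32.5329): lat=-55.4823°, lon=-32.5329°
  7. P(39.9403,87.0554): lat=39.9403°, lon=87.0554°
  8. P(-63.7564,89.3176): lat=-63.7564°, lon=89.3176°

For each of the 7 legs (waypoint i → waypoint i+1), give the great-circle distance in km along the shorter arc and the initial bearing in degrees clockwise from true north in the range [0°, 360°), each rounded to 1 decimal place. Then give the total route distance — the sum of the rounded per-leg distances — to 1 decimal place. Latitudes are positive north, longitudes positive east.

Leg 1: dist=3236.6 km, bearing=55.3°
Leg 2: dist=5790.9 km, bearing=47.8°
Leg 3: dist=10946.4 km, bearing=72.0°
Leg 4: dist=11610.7 km, bearing=10.3°
Leg 5: dist=15894.2 km, bearing=248.5°
Leg 6: dist=15348.2 km, bearing=85.6°
Leg 7: dist=11532.3 km, bearing=179.0°
Total: 74359.3 km

Leg 1: φ1=0.4150567, φ2=0.6504528, Δφ=0.2353960, Δλ=0.5267473 rad; a=sin²(Δφ/2)+cosφ1·cosφ2·sin²(Δλ/2)=0.0631466126; c=2·atan2(√a, √(1-a))=0.508025370; dist=6371·c=3236.630 ≈ 3236.6 km; running total=3236.6 km
Leg 1 bearing: y=sinΔλ·cosφ2=0.40007284, x=cosφ1·sinφ2-sinφ1·cosφ2·cosΔλ=0.27672765; θ=atan2(y, x)=55.3287° ≈ 55.3°
Leg 2: φ1=0.6504528, φ2=0.9177151, Δφ=0.2672623, Δλ=1.2907932 rad; a=sin²(Δφ/2)+cosφ1·cosφ2·sin²(Δλ/2)=0.1927143157; c=2·atan2(√a, √(1-a))=0.908953830; dist=6371·c=5790.945 ≈ 5790.9 km; running total=9027.5 km
Leg 2 bearing: y=sinΔλ·cosφ2=0.58397180, x=cosφ1·sinφ2-sinφ1·cosφ2·cosΔλ=0.53035739; θ=atan2(y, x)=47.7546° ≈ 47.8°
Leg 3: φ1=0.9177151, φ2=0.0693594, Δφ=-0.8483557, Δλ=-4.3728858 rad; a=sin²(Δφ/2)+cosφ1·cosφ2·sin²(Δλ/2)=0.5734128153; c=2·atan2(√a, √(1-a))=1.718154680; dist=6371·c=10946.363 ≈ 10946.4 km; running total=19973.9 km
Leg 3 bearing: y=sinΔλ·cosφ2=0.94065307, x=cosφ1·sinφ2-sinφ1·cosφ2·cosΔλ=0.30596410; θ=atan2(y, x)=71.9820° ≈ 72.0°
Leg 4: φ1=0.0693594, φ2=1.2038461, Δφ=1.1344867, Δλ=2.6391717 rad; a=sin²(Δφ/2)+cosφ1·cosφ2·sin²(Δλ/2)=0.6244936628; c=2·atan2(√a, √(1-a))=1.822430837; dist=6371·c=11610.707 ≈ 11610.7 km; running total=31584.6 km
Leg 4 bearing: y=sinΔλ·cosφ2=0.17276542, x=cosφ1·sinφ2-sinφ1·cosφ2·cosΔλ=0.95297294; θ=atan2(y, x)=10.2756° ≈ 10.3°
Leg 5: φ1=1.2038461, φ2=-0.9683488, Δφ=-2.1721949, Δλ=-1.7134892 rad; a=sin²(Δφ/2)+cosφ1·cosφ2·sin²(Δλ/2)=0.8990042998; c=2·atan2(√a, √(1-a))=2.494779850; dist=6371·c=15894.242 ≈ 15894.2 km; running total=47478.8 km
Leg 5 bearing: y=sinΔλ·cosφ2=-0.56090162, x=cosφ1·sinφ2-sinφ1·cosφ2·cosΔλ=-0.22038976; θ=atan2(y, x)=-111.4509° <0 so +360° → 248.5491° ≈ 248.5°
Leg 6: φ1=-0.9683488, φ2=0.6970897, Δφ=1.6654386, Δλ=2.0872096 rad; a=sin²(Δφ/2)+cosφ1·cosφ2·sin²(Δλ/2)=0.8717458855; c=2·atan2(√a, √(1-a))=2.409073019; dist=6371·c=15348.204 ≈ 15348.2 km; running total=62827.0 km
Leg 6 bearing: y=sinΔλ·cosφ2=0.66673107, x=cosφ1·sinφ2-sinφ1·cosφ2·cosΔλ=0.05186199; θ=atan2(y, x)=85.5522° ≈ 85.6°
Leg 7: φ1=0.6970897, φ2=-1.1127591, Δφ=-1.8098488, Δλ=0.0394828 rad; a=sin²(Δφ/2)+cosφ1·cosφ2·sin²(Δλ/2)=0.6185232059; c=2·atan2(√a, √(1-a))=1.810120804; dist=6371·c=11532.280 ≈ 11532.3 km; running total=74359.3 km
Leg 7 bearing: y=sinΔλ·cosφ2=0.01745432, x=cosφ1·sinφ2-sinφ1·cosφ2·cosΔλ=-0.97134152; θ=atan2(y, x)=178.9705° ≈ 179.0°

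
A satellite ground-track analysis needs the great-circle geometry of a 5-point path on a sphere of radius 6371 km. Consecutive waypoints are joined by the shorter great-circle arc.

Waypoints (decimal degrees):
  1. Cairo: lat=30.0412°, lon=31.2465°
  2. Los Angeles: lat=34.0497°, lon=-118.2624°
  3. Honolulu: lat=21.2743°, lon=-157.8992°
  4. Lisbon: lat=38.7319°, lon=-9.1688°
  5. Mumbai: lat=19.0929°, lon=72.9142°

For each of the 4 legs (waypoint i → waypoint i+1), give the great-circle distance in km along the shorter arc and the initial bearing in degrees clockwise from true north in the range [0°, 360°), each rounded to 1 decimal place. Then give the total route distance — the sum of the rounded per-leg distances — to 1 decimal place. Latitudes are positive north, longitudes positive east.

Leg 1: dist=12202.5 km, bearing=333.5°
Leg 2: dist=4123.6 km, bearing=260.3°
Leg 3: dist=12589.8 km, bearing=26.1°
Leg 4: dist=8024.9 km, bearing=79.5°
Total: 36940.8 km

Leg 1: φ1=0.5243179, φ2=0.5942794, Δφ=0.0699615, Δλ=-2.6094226 rad; a=sin²(Δφ/2)+cosφ1·cosφ2·sin²(Δλ/2)=0.6688774120; c=2·atan2(√a, √(1-a))=1.915326847; dist=6371·c=12202.547 ≈ 12202.5 km; running total=12202.5 km
Leg 1 bearing: y=sinΔλ·cosφ2=-0.42041113, x=cosφ1·sinφ2-sinφ1·cosφ2·cosΔλ=0.84212598; θ=atan2(y, x)=-26.5296° <0 so +360° → 333.4704° ≈ 333.5°
Leg 2: φ1=0.5942794, φ2=0.3713066, Δφ=-0.2229728, Δλ=-0.6917927 rad; a=sin²(Δφ/2)+cosφ1·cosφ2·sin²(Δλ/2)=0.1011281024; c=2·atan2(√a, √(1-a))=0.647252079; dist=6371·c=4123.643 ≈ 4123.6 km; running total=16326.1 km
Leg 2 bearing: y=sinΔλ·cosφ2=-0.59444718, x=cosφ1·sinφ2-sinφ1·cosφ2·cosΔλ=-0.10117998; θ=atan2(y, x)=-99.6597° <0 so +360° → 260.3403° ≈ 260.3°
Leg 3: φ1=0.3713066, φ2=0.6759992, Δφ=0.3046926, Δλ=2.5958352 rad; a=sin²(Δφ/2)+cosφ1·cosφ2·sin²(Δλ/2)=0.6971546914; c=2·atan2(√a, √(1-a))=1.976112551; dist=6371·c=12589.813 ≈ 12589.8 km; running total=28915.9 km
Leg 3 bearing: y=sinΔλ·cosφ2=0.40491389, x=cosφ1·sinφ2-sinφ1·cosφ2·cosΔλ=0.82496355; θ=atan2(y, x)=26.1430° ≈ 26.1°
Leg 4: φ1=0.6759992, φ2=0.3332340, Δφ=-0.3427652, Δλ=1.4326186 rad; a=sin²(Δφ/2)+cosφ1·cosφ2·sin²(Δλ/2)=0.3469019847; c=2·atan2(√a, √(1-a))=1.259601775; dist=6371·c=8024.923 ≈ 8024.9 km; running total=36940.8 km
Leg 4 bearing: y=sinΔλ·cosφ2=0.93598242, x=cosφ1·sinφ2-sinφ1·cosφ2·cosΔλ=0.17372652; θ=atan2(y, x)=79.4851° ≈ 79.5°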